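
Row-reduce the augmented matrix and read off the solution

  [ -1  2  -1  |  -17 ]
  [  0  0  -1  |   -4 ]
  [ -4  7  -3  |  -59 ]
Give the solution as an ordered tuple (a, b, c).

ρ1 := -1·ρ1
  [  1  -2   1  |   17 ]
  [  0   0  -1  |   -4 ]
  [ -4   7  -3  |  -59 ]
ρ3 := ρ3 + 4·ρ1
  [ 1  -2   1  |  17 ]
  [ 0   0  -1  |  -4 ]
  [ 0  -1   1  |   9 ]
ρ2 <=> ρ3
  [ 1  -2   1  |  17 ]
  [ 0  -1   1  |   9 ]
  [ 0   0  -1  |  -4 ]
ρ2 := -1·ρ2
  [ 1  -2   1  |  17 ]
  [ 0   1  -1  |  -9 ]
  [ 0   0  -1  |  -4 ]
ρ3 := -1·ρ3
  [ 1  -2   1  |  17 ]
  [ 0   1  -1  |  -9 ]
  [ 0   0   1  |   4 ]
ρ2 := ρ2 + ρ3
  [ 1  -2  1  |  17 ]
  [ 0   1  0  |  -5 ]
  [ 0   0  1  |   4 ]
ρ1 := ρ1 − ρ3
  [ 1  -2  0  |  13 ]
  [ 0   1  0  |  -5 ]
  [ 0   0  1  |   4 ]
ρ1 := ρ1 + 2·ρ2
  [ 1  0  0  |   3 ]
  [ 0  1  0  |  -5 ]
  [ 0  0  1  |   4 ]
Reading off the last column: a = 3, b = -5, c = 4.

(3, -5, 4)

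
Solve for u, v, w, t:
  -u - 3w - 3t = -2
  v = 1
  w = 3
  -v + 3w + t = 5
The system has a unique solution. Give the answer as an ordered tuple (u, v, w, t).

Form the augmented matrix and row-reduce:
  [ -1   0  -3  -3  |  -2 ]
  [  0   1   0   0  |   1 ]
  [  0   0   1   0  |   3 ]
  [  0  -1   3   1  |   5 ]
ρ1 -> -1·ρ1
  [ 1   0  3  3  |  2 ]
  [ 0   1  0  0  |  1 ]
  [ 0   0  1  0  |  3 ]
  [ 0  -1  3  1  |  5 ]
ρ4 -> ρ4 + ρ2
  [ 1  0  3  3  |  2 ]
  [ 0  1  0  0  |  1 ]
  [ 0  0  1  0  |  3 ]
  [ 0  0  3  1  |  6 ]
ρ4 -> ρ4 − 3·ρ3
  [ 1  0  3  3  |   2 ]
  [ 0  1  0  0  |   1 ]
  [ 0  0  1  0  |   3 ]
  [ 0  0  0  1  |  -3 ]
ρ1 -> ρ1 − 3·ρ4
  [ 1  0  3  0  |  11 ]
  [ 0  1  0  0  |   1 ]
  [ 0  0  1  0  |   3 ]
  [ 0  0  0  1  |  -3 ]
ρ1 -> ρ1 − 3·ρ3
  [ 1  0  0  0  |   2 ]
  [ 0  1  0  0  |   1 ]
  [ 0  0  1  0  |   3 ]
  [ 0  0  0  1  |  -3 ]
Reading off the last column: u = 2, v = 1, w = 3, t = -3.

(2, 1, 3, -3)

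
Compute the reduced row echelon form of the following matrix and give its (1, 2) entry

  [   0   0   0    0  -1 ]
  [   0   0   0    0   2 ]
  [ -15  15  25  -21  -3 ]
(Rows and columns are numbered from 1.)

-1

Swap r1 and r3.
  [ -15  15  25  -21  -3 ]
  [   0   0   0    0   2 ]
  [   0   0   0    0  -1 ]
Multiply r1 by -1/15.
  [ 1  -1  -5/3  7/5  1/5 ]
  [ 0   0     0    0    2 ]
  [ 0   0     0    0   -1 ]
Multiply r2 by 1/2.
  [ 1  -1  -5/3  7/5  1/5 ]
  [ 0   0     0    0    1 ]
  [ 0   0     0    0   -1 ]
Add r2 to r3.
  [ 1  -1  -5/3  7/5  1/5 ]
  [ 0   0     0    0    1 ]
  [ 0   0     0    0    0 ]
Subtract 1/5 times r2 from r1.
  [ 1  -1  -5/3  7/5  0 ]
  [ 0   0     0    0  1 ]
  [ 0   0     0    0  0 ]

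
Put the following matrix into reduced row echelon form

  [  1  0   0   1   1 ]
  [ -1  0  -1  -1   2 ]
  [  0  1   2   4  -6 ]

r2 → r2 + r1
  [ 1  0   0  1   1 ]
  [ 0  0  -1  0   3 ]
  [ 0  1   2  4  -6 ]
r2 ↔ r3
  [ 1  0   0  1   1 ]
  [ 0  1   2  4  -6 ]
  [ 0  0  -1  0   3 ]
r3 → -1·r3
  [ 1  0  0  1   1 ]
  [ 0  1  2  4  -6 ]
  [ 0  0  1  0  -3 ]
r2 → r2 − 2·r3
  [ 1  0  0  1   1 ]
  [ 0  1  0  4   0 ]
  [ 0  0  1  0  -3 ]

[[1, 0, 0, 1, 1], [0, 1, 0, 4, 0], [0, 0, 1, 0, -3]]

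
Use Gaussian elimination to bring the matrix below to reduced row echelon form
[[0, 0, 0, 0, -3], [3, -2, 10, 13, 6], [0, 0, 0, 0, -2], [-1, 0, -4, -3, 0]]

[[1, 0, 4, 3, 0], [0, 1, 1, -2, 0], [0, 0, 0, 0, 1], [0, 0, 0, 0, 0]]

Swap R1 and R2.
  [  3  -2  10  13   6 ]
  [  0   0   0   0  -3 ]
  [  0   0   0   0  -2 ]
  [ -1   0  -4  -3   0 ]
Multiply R1 by 1/3.
  [  1  -2/3  10/3  13/3   2 ]
  [  0     0     0     0  -3 ]
  [  0     0     0     0  -2 ]
  [ -1     0    -4    -3   0 ]
Add R1 to R4.
  [ 1  -2/3  10/3  13/3   2 ]
  [ 0     0     0     0  -3 ]
  [ 0     0     0     0  -2 ]
  [ 0  -2/3  -2/3   4/3   2 ]
Swap R2 and R4.
  [ 1  -2/3  10/3  13/3   2 ]
  [ 0  -2/3  -2/3   4/3   2 ]
  [ 0     0     0     0  -2 ]
  [ 0     0     0     0  -3 ]
Multiply R2 by -3/2.
  [ 1  -2/3  10/3  13/3   2 ]
  [ 0     1     1    -2  -3 ]
  [ 0     0     0     0  -2 ]
  [ 0     0     0     0  -3 ]
Multiply R3 by -1/2.
  [ 1  -2/3  10/3  13/3   2 ]
  [ 0     1     1    -2  -3 ]
  [ 0     0     0     0   1 ]
  [ 0     0     0     0  -3 ]
Add 3 times R3 to R4.
  [ 1  -2/3  10/3  13/3   2 ]
  [ 0     1     1    -2  -3 ]
  [ 0     0     0     0   1 ]
  [ 0     0     0     0   0 ]
Add 3 times R3 to R2.
  [ 1  -2/3  10/3  13/3  2 ]
  [ 0     1     1    -2  0 ]
  [ 0     0     0     0  1 ]
  [ 0     0     0     0  0 ]
Subtract 2 times R3 from R1.
  [ 1  -2/3  10/3  13/3  0 ]
  [ 0     1     1    -2  0 ]
  [ 0     0     0     0  1 ]
  [ 0     0     0     0  0 ]
Add 2/3 times R2 to R1.
  [ 1  0  4   3  0 ]
  [ 0  1  1  -2  0 ]
  [ 0  0  0   0  1 ]
  [ 0  0  0   0  0 ]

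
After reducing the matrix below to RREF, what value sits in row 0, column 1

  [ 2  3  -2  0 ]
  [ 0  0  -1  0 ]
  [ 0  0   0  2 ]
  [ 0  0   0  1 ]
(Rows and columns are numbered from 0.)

3/2

R1 -> 1/2·R1
  [ 1  3/2  -1  0 ]
  [ 0    0  -1  0 ]
  [ 0    0   0  2 ]
  [ 0    0   0  1 ]
R2 -> -1·R2
  [ 1  3/2  -1  0 ]
  [ 0    0   1  0 ]
  [ 0    0   0  2 ]
  [ 0    0   0  1 ]
R3 -> 1/2·R3
  [ 1  3/2  -1  0 ]
  [ 0    0   1  0 ]
  [ 0    0   0  1 ]
  [ 0    0   0  1 ]
R4 -> R4 − R3
  [ 1  3/2  -1  0 ]
  [ 0    0   1  0 ]
  [ 0    0   0  1 ]
  [ 0    0   0  0 ]
R1 -> R1 + R2
  [ 1  3/2  0  0 ]
  [ 0    0  1  0 ]
  [ 0    0  0  1 ]
  [ 0    0  0  0 ]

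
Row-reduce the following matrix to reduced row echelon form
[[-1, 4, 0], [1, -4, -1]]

[[1, -4, 0], [0, 0, 1]]

r1 := -1·r1
r2 := r2 − r1
r2 := -1·r2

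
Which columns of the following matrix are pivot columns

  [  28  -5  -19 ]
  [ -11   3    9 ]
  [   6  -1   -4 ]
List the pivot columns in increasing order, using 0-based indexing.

r1 := 1/28·r1
r2 := r2 + 11·r1
r3 := r3 − 6·r1
r2 := 28/29·r2
r3 := r3 − 1/14·r2
r3 := -29·r3
r2 := r2 − 43/29·r3
r1 := r1 + 19/28·r3
r1 := r1 + 5/28·r2
Pivot columns are the columns containing a leading 1.

0, 1, 2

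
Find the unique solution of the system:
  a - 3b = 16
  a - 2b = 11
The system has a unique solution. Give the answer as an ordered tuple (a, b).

(1, -5)

Form the augmented matrix and row-reduce:
  [ 1  -3  |  16 ]
  [ 1  -2  |  11 ]
Subtract R1 from R2.
  [ 1  -3  |  16 ]
  [ 0   1  |  -5 ]
Add 3 times R2 to R1.
  [ 1  0  |   1 ]
  [ 0  1  |  -5 ]
Reading off the last column: a = 1, b = -5.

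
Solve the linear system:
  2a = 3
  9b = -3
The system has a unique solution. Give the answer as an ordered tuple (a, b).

(3/2, -1/3)

Form the augmented matrix and row-reduce:
  [ 2  0  |   3 ]
  [ 0  9  |  -3 ]
R1 ← 1/2·R1
R2 ← 1/9·R2
Reading off the last column: a = 3/2, b = -1/3.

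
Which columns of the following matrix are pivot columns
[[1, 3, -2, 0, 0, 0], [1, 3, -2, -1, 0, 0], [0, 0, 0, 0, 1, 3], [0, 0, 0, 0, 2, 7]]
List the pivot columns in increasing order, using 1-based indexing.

R2 → R2 − R1
  [ 1  3  -2   0  0  0 ]
  [ 0  0   0  -1  0  0 ]
  [ 0  0   0   0  1  3 ]
  [ 0  0   0   0  2  7 ]
R2 → -1·R2
  [ 1  3  -2  0  0  0 ]
  [ 0  0   0  1  0  0 ]
  [ 0  0   0  0  1  3 ]
  [ 0  0   0  0  2  7 ]
R4 → R4 − 2·R3
  [ 1  3  -2  0  0  0 ]
  [ 0  0   0  1  0  0 ]
  [ 0  0   0  0  1  3 ]
  [ 0  0   0  0  0  1 ]
R3 → R3 − 3·R4
  [ 1  3  -2  0  0  0 ]
  [ 0  0   0  1  0  0 ]
  [ 0  0   0  0  1  0 ]
  [ 0  0   0  0  0  1 ]
Pivot columns are the columns containing a leading 1.

1, 4, 5, 6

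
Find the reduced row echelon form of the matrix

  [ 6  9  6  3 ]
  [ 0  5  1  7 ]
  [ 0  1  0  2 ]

[[1, 0, 0, 1/2], [0, 1, 0, 2], [0, 0, 1, -3]]

Multiply r1 by 1/6.
  [ 1  3/2  1  1/2 ]
  [ 0    5  1    7 ]
  [ 0    1  0    2 ]
Multiply r2 by 1/5.
  [ 1  3/2    1  1/2 ]
  [ 0    1  1/5  7/5 ]
  [ 0    1    0    2 ]
Subtract r2 from r3.
  [ 1  3/2     1  1/2 ]
  [ 0    1   1/5  7/5 ]
  [ 0    0  -1/5  3/5 ]
Multiply r3 by -5.
  [ 1  3/2    1  1/2 ]
  [ 0    1  1/5  7/5 ]
  [ 0    0    1   -3 ]
Subtract 1/5 times r3 from r2.
  [ 1  3/2  1  1/2 ]
  [ 0    1  0    2 ]
  [ 0    0  1   -3 ]
Subtract r3 from r1.
  [ 1  3/2  0  7/2 ]
  [ 0    1  0    2 ]
  [ 0    0  1   -3 ]
Subtract 3/2 times r2 from r1.
  [ 1  0  0  1/2 ]
  [ 0  1  0    2 ]
  [ 0  0  1   -3 ]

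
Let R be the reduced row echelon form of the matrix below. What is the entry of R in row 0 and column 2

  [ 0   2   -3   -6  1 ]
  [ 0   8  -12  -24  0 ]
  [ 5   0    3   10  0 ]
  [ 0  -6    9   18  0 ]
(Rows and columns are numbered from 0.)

Swap r1 and r3.
  [ 5   0    3   10  0 ]
  [ 0   8  -12  -24  0 ]
  [ 0   2   -3   -6  1 ]
  [ 0  -6    9   18  0 ]
Multiply r1 by 1/5.
  [ 1   0  3/5    2  0 ]
  [ 0   8  -12  -24  0 ]
  [ 0   2   -3   -6  1 ]
  [ 0  -6    9   18  0 ]
Multiply r2 by 1/8.
  [ 1   0   3/5   2  0 ]
  [ 0   1  -3/2  -3  0 ]
  [ 0   2    -3  -6  1 ]
  [ 0  -6     9  18  0 ]
Subtract 2 times r2 from r3.
  [ 1   0   3/5   2  0 ]
  [ 0   1  -3/2  -3  0 ]
  [ 0   0     0   0  1 ]
  [ 0  -6     9  18  0 ]
Add 6 times r2 to r4.
  [ 1  0   3/5   2  0 ]
  [ 0  1  -3/2  -3  0 ]
  [ 0  0     0   0  1 ]
  [ 0  0     0   0  0 ]

3/5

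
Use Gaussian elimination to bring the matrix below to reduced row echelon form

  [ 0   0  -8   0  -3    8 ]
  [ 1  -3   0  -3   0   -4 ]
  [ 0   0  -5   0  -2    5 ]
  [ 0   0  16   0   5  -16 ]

r1 <=> r2
  [ 1  -3   0  -3   0   -4 ]
  [ 0   0  -8   0  -3    8 ]
  [ 0   0  -5   0  -2    5 ]
  [ 0   0  16   0   5  -16 ]
r2 := -1/8·r2
  [ 1  -3   0  -3    0   -4 ]
  [ 0   0   1   0  3/8   -1 ]
  [ 0   0  -5   0   -2    5 ]
  [ 0   0  16   0    5  -16 ]
r3 := r3 + 5·r2
  [ 1  -3   0  -3     0   -4 ]
  [ 0   0   1   0   3/8   -1 ]
  [ 0   0   0   0  -1/8    0 ]
  [ 0   0  16   0     5  -16 ]
r4 := r4 − 16·r2
  [ 1  -3  0  -3     0  -4 ]
  [ 0   0  1   0   3/8  -1 ]
  [ 0   0  0   0  -1/8   0 ]
  [ 0   0  0   0    -1   0 ]
r3 := -8·r3
  [ 1  -3  0  -3    0  -4 ]
  [ 0   0  1   0  3/8  -1 ]
  [ 0   0  0   0    1   0 ]
  [ 0   0  0   0   -1   0 ]
r4 := r4 + r3
  [ 1  -3  0  -3    0  -4 ]
  [ 0   0  1   0  3/8  -1 ]
  [ 0   0  0   0    1   0 ]
  [ 0   0  0   0    0   0 ]
r2 := r2 − 3/8·r3
  [ 1  -3  0  -3  0  -4 ]
  [ 0   0  1   0  0  -1 ]
  [ 0   0  0   0  1   0 ]
  [ 0   0  0   0  0   0 ]

[[1, -3, 0, -3, 0, -4], [0, 0, 1, 0, 0, -1], [0, 0, 0, 0, 1, 0], [0, 0, 0, 0, 0, 0]]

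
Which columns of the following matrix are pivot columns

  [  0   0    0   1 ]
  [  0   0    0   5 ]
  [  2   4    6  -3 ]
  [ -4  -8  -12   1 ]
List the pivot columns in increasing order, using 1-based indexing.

Swap R1 and R3.
Multiply R1 by 1/2.
Add 4 times R1 to R4.
Multiply R2 by 1/5.
Subtract R2 from R3.
Add 5 times R2 to R4.
Add 3/2 times R2 to R1.
Pivot columns are the columns containing a leading 1.

1, 4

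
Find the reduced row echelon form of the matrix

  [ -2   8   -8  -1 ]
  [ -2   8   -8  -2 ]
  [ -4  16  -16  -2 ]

[[1, -4, 4, 0], [0, 0, 0, 1], [0, 0, 0, 0]]

r1 := -1/2·r1
  [  1  -4    4  1/2 ]
  [ -2   8   -8   -2 ]
  [ -4  16  -16   -2 ]
r2 := r2 + 2·r1
  [  1  -4    4  1/2 ]
  [  0   0    0   -1 ]
  [ -4  16  -16   -2 ]
r3 := r3 + 4·r1
  [ 1  -4  4  1/2 ]
  [ 0   0  0   -1 ]
  [ 0   0  0    0 ]
r2 := -1·r2
  [ 1  -4  4  1/2 ]
  [ 0   0  0    1 ]
  [ 0   0  0    0 ]
r1 := r1 − 1/2·r2
  [ 1  -4  4  0 ]
  [ 0   0  0  1 ]
  [ 0   0  0  0 ]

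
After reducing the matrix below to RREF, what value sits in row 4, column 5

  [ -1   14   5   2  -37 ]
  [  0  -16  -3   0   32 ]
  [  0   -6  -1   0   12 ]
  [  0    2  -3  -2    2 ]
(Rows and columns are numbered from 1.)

Multiply R1 by -1.
Multiply R2 by -1/16.
Add 6 times R2 to R3.
Subtract 2 times R2 from R4.
Multiply R3 by 8.
Add 27/8 times R3 to R4.
Multiply R4 by -1/2.
Add 2 times R4 to R1.
Subtract 3/16 times R3 from R2.
Add 5 times R3 to R1.
Add 14 times R2 to R1.

-3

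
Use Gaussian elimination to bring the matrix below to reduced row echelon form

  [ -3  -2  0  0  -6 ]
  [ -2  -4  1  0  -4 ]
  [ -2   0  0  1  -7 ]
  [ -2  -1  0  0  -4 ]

[[1, 0, 0, 0, 2], [0, 1, 0, 0, 0], [0, 0, 1, 0, 0], [0, 0, 0, 1, -3]]

Multiply R1 by -1/3.
  [  1  2/3  0  0   2 ]
  [ -2   -4  1  0  -4 ]
  [ -2    0  0  1  -7 ]
  [ -2   -1  0  0  -4 ]
Add 2 times R1 to R2.
  [  1   2/3  0  0   2 ]
  [  0  -8/3  1  0   0 ]
  [ -2     0  0  1  -7 ]
  [ -2    -1  0  0  -4 ]
Add 2 times R1 to R3.
  [  1   2/3  0  0   2 ]
  [  0  -8/3  1  0   0 ]
  [  0   4/3  0  1  -3 ]
  [ -2    -1  0  0  -4 ]
Add 2 times R1 to R4.
  [ 1   2/3  0  0   2 ]
  [ 0  -8/3  1  0   0 ]
  [ 0   4/3  0  1  -3 ]
  [ 0   1/3  0  0   0 ]
Multiply R2 by -3/8.
  [ 1  2/3     0  0   2 ]
  [ 0    1  -3/8  0   0 ]
  [ 0  4/3     0  1  -3 ]
  [ 0  1/3     0  0   0 ]
Subtract 4/3 times R2 from R3.
  [ 1  2/3     0  0   2 ]
  [ 0    1  -3/8  0   0 ]
  [ 0    0   1/2  1  -3 ]
  [ 0  1/3     0  0   0 ]
Subtract 1/3 times R2 from R4.
  [ 1  2/3     0  0   2 ]
  [ 0    1  -3/8  0   0 ]
  [ 0    0   1/2  1  -3 ]
  [ 0    0   1/8  0   0 ]
Multiply R3 by 2.
  [ 1  2/3     0  0   2 ]
  [ 0    1  -3/8  0   0 ]
  [ 0    0     1  2  -6 ]
  [ 0    0   1/8  0   0 ]
Subtract 1/8 times R3 from R4.
  [ 1  2/3     0     0    2 ]
  [ 0    1  -3/8     0    0 ]
  [ 0    0     1     2   -6 ]
  [ 0    0     0  -1/4  3/4 ]
Multiply R4 by -4.
  [ 1  2/3     0  0   2 ]
  [ 0    1  -3/8  0   0 ]
  [ 0    0     1  2  -6 ]
  [ 0    0     0  1  -3 ]
Subtract 2 times R4 from R3.
  [ 1  2/3     0  0   2 ]
  [ 0    1  -3/8  0   0 ]
  [ 0    0     1  0   0 ]
  [ 0    0     0  1  -3 ]
Add 3/8 times R3 to R2.
  [ 1  2/3  0  0   2 ]
  [ 0    1  0  0   0 ]
  [ 0    0  1  0   0 ]
  [ 0    0  0  1  -3 ]
Subtract 2/3 times R2 from R1.
  [ 1  0  0  0   2 ]
  [ 0  1  0  0   0 ]
  [ 0  0  1  0   0 ]
  [ 0  0  0  1  -3 ]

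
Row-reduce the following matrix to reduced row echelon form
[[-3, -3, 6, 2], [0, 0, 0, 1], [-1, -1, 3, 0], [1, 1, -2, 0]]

R1 ← -1/3·R1
  [  1   1  -2  -2/3 ]
  [  0   0   0     1 ]
  [ -1  -1   3     0 ]
  [  1   1  -2     0 ]
R3 ← R3 + R1
  [ 1  1  -2  -2/3 ]
  [ 0  0   0     1 ]
  [ 0  0   1  -2/3 ]
  [ 1  1  -2     0 ]
R4 ← R4 − R1
  [ 1  1  -2  -2/3 ]
  [ 0  0   0     1 ]
  [ 0  0   1  -2/3 ]
  [ 0  0   0   2/3 ]
R2 <-> R3
  [ 1  1  -2  -2/3 ]
  [ 0  0   1  -2/3 ]
  [ 0  0   0     1 ]
  [ 0  0   0   2/3 ]
R4 ← R4 − 2/3·R3
  [ 1  1  -2  -2/3 ]
  [ 0  0   1  -2/3 ]
  [ 0  0   0     1 ]
  [ 0  0   0     0 ]
R2 ← R2 + 2/3·R3
  [ 1  1  -2  -2/3 ]
  [ 0  0   1     0 ]
  [ 0  0   0     1 ]
  [ 0  0   0     0 ]
R1 ← R1 + 2/3·R3
  [ 1  1  -2  0 ]
  [ 0  0   1  0 ]
  [ 0  0   0  1 ]
  [ 0  0   0  0 ]
R1 ← R1 + 2·R2
  [ 1  1  0  0 ]
  [ 0  0  1  0 ]
  [ 0  0  0  1 ]
  [ 0  0  0  0 ]

[[1, 1, 0, 0], [0, 0, 1, 0], [0, 0, 0, 1], [0, 0, 0, 0]]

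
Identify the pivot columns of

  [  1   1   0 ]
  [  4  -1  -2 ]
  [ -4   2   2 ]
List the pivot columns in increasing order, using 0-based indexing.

R2 -> R2 − 4·R1
  [  1   1   0 ]
  [  0  -5  -2 ]
  [ -4   2   2 ]
R3 -> R3 + 4·R1
  [ 1   1   0 ]
  [ 0  -5  -2 ]
  [ 0   6   2 ]
R2 -> -1/5·R2
  [ 1  1    0 ]
  [ 0  1  2/5 ]
  [ 0  6    2 ]
R3 -> R3 − 6·R2
  [ 1  1     0 ]
  [ 0  1   2/5 ]
  [ 0  0  -2/5 ]
R3 -> -5/2·R3
  [ 1  1    0 ]
  [ 0  1  2/5 ]
  [ 0  0    1 ]
R2 -> R2 − 2/5·R3
  [ 1  1  0 ]
  [ 0  1  0 ]
  [ 0  0  1 ]
R1 -> R1 − R2
  [ 1  0  0 ]
  [ 0  1  0 ]
  [ 0  0  1 ]
Pivot columns are the columns containing a leading 1.

0, 1, 2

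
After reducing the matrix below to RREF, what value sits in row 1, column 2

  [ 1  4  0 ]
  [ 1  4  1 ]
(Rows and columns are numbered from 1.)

R2 := R2 − R1
  [ 1  4  0 ]
  [ 0  0  1 ]

4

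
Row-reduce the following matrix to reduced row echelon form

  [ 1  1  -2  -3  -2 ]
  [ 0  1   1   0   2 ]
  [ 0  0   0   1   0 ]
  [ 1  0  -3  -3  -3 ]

[[1, 0, -3, 0, 0], [0, 1, 1, 0, 0], [0, 0, 0, 1, 0], [0, 0, 0, 0, 1]]

Subtract R1 from R4.
  [ 1   1  -2  -3  -2 ]
  [ 0   1   1   0   2 ]
  [ 0   0   0   1   0 ]
  [ 0  -1  -1   0  -1 ]
Add R2 to R4.
  [ 1  1  -2  -3  -2 ]
  [ 0  1   1   0   2 ]
  [ 0  0   0   1   0 ]
  [ 0  0   0   0   1 ]
Subtract 2 times R4 from R2.
  [ 1  1  -2  -3  -2 ]
  [ 0  1   1   0   0 ]
  [ 0  0   0   1   0 ]
  [ 0  0   0   0   1 ]
Add 2 times R4 to R1.
  [ 1  1  -2  -3  0 ]
  [ 0  1   1   0  0 ]
  [ 0  0   0   1  0 ]
  [ 0  0   0   0  1 ]
Add 3 times R3 to R1.
  [ 1  1  -2  0  0 ]
  [ 0  1   1  0  0 ]
  [ 0  0   0  1  0 ]
  [ 0  0   0  0  1 ]
Subtract R2 from R1.
  [ 1  0  -3  0  0 ]
  [ 0  1   1  0  0 ]
  [ 0  0   0  1  0 ]
  [ 0  0   0  0  1 ]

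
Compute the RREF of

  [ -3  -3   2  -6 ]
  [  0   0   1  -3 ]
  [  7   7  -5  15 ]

[[1, 1, 0, 0], [0, 0, 1, -3], [0, 0, 0, 0]]

R1 -> -1/3·R1
  [ 1  1  -2/3   2 ]
  [ 0  0     1  -3 ]
  [ 7  7    -5  15 ]
R3 -> R3 − 7·R1
  [ 1  1  -2/3   2 ]
  [ 0  0     1  -3 ]
  [ 0  0  -1/3   1 ]
R3 -> R3 + 1/3·R2
  [ 1  1  -2/3   2 ]
  [ 0  0     1  -3 ]
  [ 0  0     0   0 ]
R1 -> R1 + 2/3·R2
  [ 1  1  0   0 ]
  [ 0  0  1  -3 ]
  [ 0  0  0   0 ]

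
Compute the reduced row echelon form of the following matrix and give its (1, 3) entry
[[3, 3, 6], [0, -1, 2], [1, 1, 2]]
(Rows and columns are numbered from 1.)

4

ρ1 -> 1/3·ρ1
ρ3 -> ρ3 − ρ1
ρ2 -> -1·ρ2
ρ1 -> ρ1 − ρ2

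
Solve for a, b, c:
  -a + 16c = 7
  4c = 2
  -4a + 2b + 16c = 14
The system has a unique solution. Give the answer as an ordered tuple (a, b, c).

Form the augmented matrix and row-reduce:
  [ -1  0  16  |   7 ]
  [  0  0   4  |   2 ]
  [ -4  2  16  |  14 ]
Multiply R1 by -1.
  [  1  0  -16  |  -7 ]
  [  0  0    4  |   2 ]
  [ -4  2   16  |  14 ]
Add 4 times R1 to R3.
  [ 1  0  -16  |   -7 ]
  [ 0  0    4  |    2 ]
  [ 0  2  -48  |  -14 ]
Swap R2 and R3.
  [ 1  0  -16  |   -7 ]
  [ 0  2  -48  |  -14 ]
  [ 0  0    4  |    2 ]
Multiply R2 by 1/2.
  [ 1  0  -16  |  -7 ]
  [ 0  1  -24  |  -7 ]
  [ 0  0    4  |   2 ]
Multiply R3 by 1/4.
  [ 1  0  -16  |   -7 ]
  [ 0  1  -24  |   -7 ]
  [ 0  0    1  |  1/2 ]
Add 24 times R3 to R2.
  [ 1  0  -16  |   -7 ]
  [ 0  1    0  |    5 ]
  [ 0  0    1  |  1/2 ]
Add 16 times R3 to R1.
  [ 1  0  0  |    1 ]
  [ 0  1  0  |    5 ]
  [ 0  0  1  |  1/2 ]
Reading off the last column: a = 1, b = 5, c = 1/2.

(1, 5, 1/2)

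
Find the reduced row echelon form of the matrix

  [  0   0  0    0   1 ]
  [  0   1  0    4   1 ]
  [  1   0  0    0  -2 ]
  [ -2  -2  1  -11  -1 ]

r1 <-> r3
  [  1   0  0    0  -2 ]
  [  0   1  0    4   1 ]
  [  0   0  0    0   1 ]
  [ -2  -2  1  -11  -1 ]
r4 -> r4 + 2·r1
  [ 1   0  0    0  -2 ]
  [ 0   1  0    4   1 ]
  [ 0   0  0    0   1 ]
  [ 0  -2  1  -11  -5 ]
r4 -> r4 + 2·r2
  [ 1  0  0   0  -2 ]
  [ 0  1  0   4   1 ]
  [ 0  0  0   0   1 ]
  [ 0  0  1  -3  -3 ]
r3 <-> r4
  [ 1  0  0   0  -2 ]
  [ 0  1  0   4   1 ]
  [ 0  0  1  -3  -3 ]
  [ 0  0  0   0   1 ]
r3 -> r3 + 3·r4
  [ 1  0  0   0  -2 ]
  [ 0  1  0   4   1 ]
  [ 0  0  1  -3   0 ]
  [ 0  0  0   0   1 ]
r2 -> r2 − r4
  [ 1  0  0   0  -2 ]
  [ 0  1  0   4   0 ]
  [ 0  0  1  -3   0 ]
  [ 0  0  0   0   1 ]
r1 -> r1 + 2·r4
  [ 1  0  0   0  0 ]
  [ 0  1  0   4  0 ]
  [ 0  0  1  -3  0 ]
  [ 0  0  0   0  1 ]

[[1, 0, 0, 0, 0], [0, 1, 0, 4, 0], [0, 0, 1, -3, 0], [0, 0, 0, 0, 1]]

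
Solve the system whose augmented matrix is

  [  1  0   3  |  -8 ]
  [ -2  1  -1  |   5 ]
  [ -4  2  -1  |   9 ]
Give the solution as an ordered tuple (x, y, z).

(-5, -6, -1)

ρ2 := ρ2 + 2·ρ1
ρ3 := ρ3 + 4·ρ1
ρ3 := ρ3 − 2·ρ2
ρ2 := ρ2 − 5·ρ3
ρ1 := ρ1 − 3·ρ3
Reading off the last column: x = -5, y = -6, z = -1.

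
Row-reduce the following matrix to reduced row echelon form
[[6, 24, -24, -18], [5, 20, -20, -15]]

[[1, 4, -4, -3], [0, 0, 0, 0]]

Multiply R1 by 1/6.
  [ 1   4   -4   -3 ]
  [ 5  20  -20  -15 ]
Subtract 5 times R1 from R2.
  [ 1  4  -4  -3 ]
  [ 0  0   0   0 ]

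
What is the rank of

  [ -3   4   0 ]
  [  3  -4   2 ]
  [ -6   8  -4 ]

rank = 2

R1 → -1/3·R1
  [  1  -4/3   0 ]
  [  3    -4   2 ]
  [ -6     8  -4 ]
R2 → R2 − 3·R1
  [  1  -4/3   0 ]
  [  0     0   2 ]
  [ -6     8  -4 ]
R3 → R3 + 6·R1
  [ 1  -4/3   0 ]
  [ 0     0   2 ]
  [ 0     0  -4 ]
R2 → 1/2·R2
  [ 1  -4/3   0 ]
  [ 0     0   1 ]
  [ 0     0  -4 ]
R3 → R3 + 4·R2
  [ 1  -4/3  0 ]
  [ 0     0  1 ]
  [ 0     0  0 ]
The reduced form has 2 nonzero rows.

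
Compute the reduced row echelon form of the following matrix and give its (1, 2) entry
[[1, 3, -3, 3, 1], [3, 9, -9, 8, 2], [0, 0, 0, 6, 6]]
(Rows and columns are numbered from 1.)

R2 := R2 − 3·R1
R2 := -1·R2
R3 := R3 − 6·R2
R1 := R1 − 3·R2

3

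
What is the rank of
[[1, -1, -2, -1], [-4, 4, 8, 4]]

rank = 1

R2 → R2 + 4·R1
  [ 1  -1  -2  -1 ]
  [ 0   0   0   0 ]
The reduced form has 1 nonzero row.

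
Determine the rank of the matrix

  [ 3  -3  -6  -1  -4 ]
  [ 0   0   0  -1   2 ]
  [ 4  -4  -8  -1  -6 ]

rank = 2

R1 := 1/3·R1
  [ 1  -1  -2  -1/3  -4/3 ]
  [ 0   0   0    -1     2 ]
  [ 4  -4  -8    -1    -6 ]
R3 := R3 − 4·R1
  [ 1  -1  -2  -1/3  -4/3 ]
  [ 0   0   0    -1     2 ]
  [ 0   0   0   1/3  -2/3 ]
R2 := -1·R2
  [ 1  -1  -2  -1/3  -4/3 ]
  [ 0   0   0     1    -2 ]
  [ 0   0   0   1/3  -2/3 ]
R3 := R3 − 1/3·R2
  [ 1  -1  -2  -1/3  -4/3 ]
  [ 0   0   0     1    -2 ]
  [ 0   0   0     0     0 ]
R1 := R1 + 1/3·R2
  [ 1  -1  -2  0  -2 ]
  [ 0   0   0  1  -2 ]
  [ 0   0   0  0   0 ]
The reduced form has 2 nonzero rows.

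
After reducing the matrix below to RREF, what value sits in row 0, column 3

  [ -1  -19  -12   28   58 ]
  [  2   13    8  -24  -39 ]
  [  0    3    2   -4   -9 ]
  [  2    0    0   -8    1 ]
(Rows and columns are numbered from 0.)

R1 ← -1·R1
  [ 1  19  12  -28  -58 ]
  [ 2  13   8  -24  -39 ]
  [ 0   3   2   -4   -9 ]
  [ 2   0   0   -8    1 ]
R2 ← R2 − 2·R1
  [ 1   19   12  -28  -58 ]
  [ 0  -25  -16   32   77 ]
  [ 0    3    2   -4   -9 ]
  [ 2    0    0   -8    1 ]
R4 ← R4 − 2·R1
  [ 1   19   12  -28  -58 ]
  [ 0  -25  -16   32   77 ]
  [ 0    3    2   -4   -9 ]
  [ 0  -38  -24   48  117 ]
R2 ← -1/25·R2
  [ 1   19     12     -28     -58 ]
  [ 0    1  16/25  -32/25  -77/25 ]
  [ 0    3      2      -4      -9 ]
  [ 0  -38    -24      48     117 ]
R3 ← R3 − 3·R2
  [ 1   19     12     -28     -58 ]
  [ 0    1  16/25  -32/25  -77/25 ]
  [ 0    0   2/25   -4/25    6/25 ]
  [ 0  -38    -24      48     117 ]
R4 ← R4 + 38·R2
  [ 1  19     12     -28     -58 ]
  [ 0   1  16/25  -32/25  -77/25 ]
  [ 0   0   2/25   -4/25    6/25 ]
  [ 0   0   8/25  -16/25   -1/25 ]
R3 ← 25/2·R3
  [ 1  19     12     -28     -58 ]
  [ 0   1  16/25  -32/25  -77/25 ]
  [ 0   0      1      -2       3 ]
  [ 0   0   8/25  -16/25   -1/25 ]
R4 ← R4 − 8/25·R3
  [ 1  19     12     -28     -58 ]
  [ 0   1  16/25  -32/25  -77/25 ]
  [ 0   0      1      -2       3 ]
  [ 0   0      0       0      -1 ]
R4 ← -1·R4
  [ 1  19     12     -28     -58 ]
  [ 0   1  16/25  -32/25  -77/25 ]
  [ 0   0      1      -2       3 ]
  [ 0   0      0       0       1 ]
R3 ← R3 − 3·R4
  [ 1  19     12     -28     -58 ]
  [ 0   1  16/25  -32/25  -77/25 ]
  [ 0   0      1      -2       0 ]
  [ 0   0      0       0       1 ]
R2 ← R2 + 77/25·R4
  [ 1  19     12     -28  -58 ]
  [ 0   1  16/25  -32/25    0 ]
  [ 0   0      1      -2    0 ]
  [ 0   0      0       0    1 ]
R1 ← R1 + 58·R4
  [ 1  19     12     -28  0 ]
  [ 0   1  16/25  -32/25  0 ]
  [ 0   0      1      -2  0 ]
  [ 0   0      0       0  1 ]
R2 ← R2 − 16/25·R3
  [ 1  19  12  -28  0 ]
  [ 0   1   0    0  0 ]
  [ 0   0   1   -2  0 ]
  [ 0   0   0    0  1 ]
R1 ← R1 − 12·R3
  [ 1  19  0  -4  0 ]
  [ 0   1  0   0  0 ]
  [ 0   0  1  -2  0 ]
  [ 0   0  0   0  1 ]
R1 ← R1 − 19·R2
  [ 1  0  0  -4  0 ]
  [ 0  1  0   0  0 ]
  [ 0  0  1  -2  0 ]
  [ 0  0  0   0  1 ]

-4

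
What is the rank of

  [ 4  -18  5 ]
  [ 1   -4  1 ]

rank = 2

R1 := 1/4·R1
  [ 1  -9/2  5/4 ]
  [ 1    -4    1 ]
R2 := R2 − R1
  [ 1  -9/2   5/4 ]
  [ 0   1/2  -1/4 ]
R2 := 2·R2
  [ 1  -9/2   5/4 ]
  [ 0     1  -1/2 ]
R1 := R1 + 9/2·R2
  [ 1  0    -1 ]
  [ 0  1  -1/2 ]
The reduced form has 2 nonzero rows.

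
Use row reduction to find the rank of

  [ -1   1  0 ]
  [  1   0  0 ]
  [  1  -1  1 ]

rank = 3

r1 := -1·r1
  [ 1  -1  0 ]
  [ 1   0  0 ]
  [ 1  -1  1 ]
r2 := r2 − r1
  [ 1  -1  0 ]
  [ 0   1  0 ]
  [ 1  -1  1 ]
r3 := r3 − r1
  [ 1  -1  0 ]
  [ 0   1  0 ]
  [ 0   0  1 ]
r1 := r1 + r2
  [ 1  0  0 ]
  [ 0  1  0 ]
  [ 0  0  1 ]
The reduced form has 3 nonzero rows.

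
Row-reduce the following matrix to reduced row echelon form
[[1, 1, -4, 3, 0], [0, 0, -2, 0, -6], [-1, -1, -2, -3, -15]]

[[1, 1, 0, 3, 0], [0, 0, 1, 0, 0], [0, 0, 0, 0, 1]]

ρ3 -> ρ3 + ρ1
  [ 1  1  -4  3    0 ]
  [ 0  0  -2  0   -6 ]
  [ 0  0  -6  0  -15 ]
ρ2 -> -1/2·ρ2
  [ 1  1  -4  3    0 ]
  [ 0  0   1  0    3 ]
  [ 0  0  -6  0  -15 ]
ρ3 -> ρ3 + 6·ρ2
  [ 1  1  -4  3  0 ]
  [ 0  0   1  0  3 ]
  [ 0  0   0  0  3 ]
ρ3 -> 1/3·ρ3
  [ 1  1  -4  3  0 ]
  [ 0  0   1  0  3 ]
  [ 0  0   0  0  1 ]
ρ2 -> ρ2 − 3·ρ3
  [ 1  1  -4  3  0 ]
  [ 0  0   1  0  0 ]
  [ 0  0   0  0  1 ]
ρ1 -> ρ1 + 4·ρ2
  [ 1  1  0  3  0 ]
  [ 0  0  1  0  0 ]
  [ 0  0  0  0  1 ]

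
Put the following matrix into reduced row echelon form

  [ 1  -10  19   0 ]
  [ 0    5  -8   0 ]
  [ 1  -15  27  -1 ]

[[1, 0, 3, 0], [0, 1, -8/5, 0], [0, 0, 0, 1]]

R3 → R3 − R1
  [ 1  -10  19   0 ]
  [ 0    5  -8   0 ]
  [ 0   -5   8  -1 ]
R2 → 1/5·R2
  [ 1  -10    19   0 ]
  [ 0    1  -8/5   0 ]
  [ 0   -5     8  -1 ]
R3 → R3 + 5·R2
  [ 1  -10    19   0 ]
  [ 0    1  -8/5   0 ]
  [ 0    0     0  -1 ]
R3 → -1·R3
  [ 1  -10    19  0 ]
  [ 0    1  -8/5  0 ]
  [ 0    0     0  1 ]
R1 → R1 + 10·R2
  [ 1  0     3  0 ]
  [ 0  1  -8/5  0 ]
  [ 0  0     0  1 ]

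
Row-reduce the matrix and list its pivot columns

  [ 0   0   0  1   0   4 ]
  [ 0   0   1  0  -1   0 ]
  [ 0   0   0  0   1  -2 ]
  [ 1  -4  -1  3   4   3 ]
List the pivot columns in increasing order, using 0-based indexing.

R1 ↔ R4
  [ 1  -4  -1  3   4   3 ]
  [ 0   0   1  0  -1   0 ]
  [ 0   0   0  0   1  -2 ]
  [ 0   0   0  1   0   4 ]
R3 ↔ R4
  [ 1  -4  -1  3   4   3 ]
  [ 0   0   1  0  -1   0 ]
  [ 0   0   0  1   0   4 ]
  [ 0   0   0  0   1  -2 ]
R2 -> R2 + R4
  [ 1  -4  -1  3  4   3 ]
  [ 0   0   1  0  0  -2 ]
  [ 0   0   0  1  0   4 ]
  [ 0   0   0  0  1  -2 ]
R1 -> R1 − 4·R4
  [ 1  -4  -1  3  0  11 ]
  [ 0   0   1  0  0  -2 ]
  [ 0   0   0  1  0   4 ]
  [ 0   0   0  0  1  -2 ]
R1 -> R1 − 3·R3
  [ 1  -4  -1  0  0  -1 ]
  [ 0   0   1  0  0  -2 ]
  [ 0   0   0  1  0   4 ]
  [ 0   0   0  0  1  -2 ]
R1 -> R1 + R2
  [ 1  -4  0  0  0  -3 ]
  [ 0   0  1  0  0  -2 ]
  [ 0   0  0  1  0   4 ]
  [ 0   0  0  0  1  -2 ]
Pivot columns are the columns containing a leading 1.

0, 2, 3, 4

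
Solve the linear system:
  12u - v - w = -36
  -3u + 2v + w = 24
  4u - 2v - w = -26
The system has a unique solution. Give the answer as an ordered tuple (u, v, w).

Form the augmented matrix and row-reduce:
  [ 12  -1  -1  |  -36 ]
  [ -3   2   1  |   24 ]
  [  4  -2  -1  |  -26 ]
R1 → 1/12·R1
  [  1  -1/12  -1/12  |   -3 ]
  [ -3      2      1  |   24 ]
  [  4     -2     -1  |  -26 ]
R2 → R2 + 3·R1
  [ 1  -1/12  -1/12  |   -3 ]
  [ 0    7/4    3/4  |   15 ]
  [ 4     -2     -1  |  -26 ]
R3 → R3 − 4·R1
  [ 1  -1/12  -1/12  |   -3 ]
  [ 0    7/4    3/4  |   15 ]
  [ 0   -5/3   -2/3  |  -14 ]
R2 → 4/7·R2
  [ 1  -1/12  -1/12  |    -3 ]
  [ 0      1    3/7  |  60/7 ]
  [ 0   -5/3   -2/3  |   -14 ]
R3 → R3 + 5/3·R2
  [ 1  -1/12  -1/12  |    -3 ]
  [ 0      1    3/7  |  60/7 ]
  [ 0      0   1/21  |   2/7 ]
R3 → 21·R3
  [ 1  -1/12  -1/12  |    -3 ]
  [ 0      1    3/7  |  60/7 ]
  [ 0      0      1  |     6 ]
R2 → R2 − 3/7·R3
  [ 1  -1/12  -1/12  |  -3 ]
  [ 0      1      0  |   6 ]
  [ 0      0      1  |   6 ]
R1 → R1 + 1/12·R3
  [ 1  -1/12  0  |  -5/2 ]
  [ 0      1  0  |     6 ]
  [ 0      0  1  |     6 ]
R1 → R1 + 1/12·R2
  [ 1  0  0  |  -2 ]
  [ 0  1  0  |   6 ]
  [ 0  0  1  |   6 ]
Reading off the last column: u = -2, v = 6, w = 6.

(-2, 6, 6)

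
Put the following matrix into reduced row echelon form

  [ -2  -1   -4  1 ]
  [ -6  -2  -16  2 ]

ρ1 ← -1/2·ρ1
  [  1  1/2    2  -1/2 ]
  [ -6   -2  -16     2 ]
ρ2 ← ρ2 + 6·ρ1
  [ 1  1/2   2  -1/2 ]
  [ 0    1  -4    -1 ]
ρ1 ← ρ1 − 1/2·ρ2
  [ 1  0   4   0 ]
  [ 0  1  -4  -1 ]

[[1, 0, 4, 0], [0, 1, -4, -1]]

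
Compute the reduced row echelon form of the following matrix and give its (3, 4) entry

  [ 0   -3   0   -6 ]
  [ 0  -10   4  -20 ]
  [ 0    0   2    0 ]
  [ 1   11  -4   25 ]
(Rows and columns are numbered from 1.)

0

R1 <-> R4
  [ 1   11  -4   25 ]
  [ 0  -10   4  -20 ]
  [ 0    0   2    0 ]
  [ 0   -3   0   -6 ]
R2 → -1/10·R2
  [ 1  11    -4  25 ]
  [ 0   1  -2/5   2 ]
  [ 0   0     2   0 ]
  [ 0  -3     0  -6 ]
R4 → R4 + 3·R2
  [ 1  11    -4  25 ]
  [ 0   1  -2/5   2 ]
  [ 0   0     2   0 ]
  [ 0   0  -6/5   0 ]
R3 → 1/2·R3
  [ 1  11    -4  25 ]
  [ 0   1  -2/5   2 ]
  [ 0   0     1   0 ]
  [ 0   0  -6/5   0 ]
R4 → R4 + 6/5·R3
  [ 1  11    -4  25 ]
  [ 0   1  -2/5   2 ]
  [ 0   0     1   0 ]
  [ 0   0     0   0 ]
R2 → R2 + 2/5·R3
  [ 1  11  -4  25 ]
  [ 0   1   0   2 ]
  [ 0   0   1   0 ]
  [ 0   0   0   0 ]
R1 → R1 + 4·R3
  [ 1  11  0  25 ]
  [ 0   1  0   2 ]
  [ 0   0  1   0 ]
  [ 0   0  0   0 ]
R1 → R1 − 11·R2
  [ 1  0  0  3 ]
  [ 0  1  0  2 ]
  [ 0  0  1  0 ]
  [ 0  0  0  0 ]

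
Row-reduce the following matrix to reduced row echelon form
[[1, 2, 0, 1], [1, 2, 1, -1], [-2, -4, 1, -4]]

R2 ← R2 − R1
  [  1   2  0   1 ]
  [  0   0  1  -2 ]
  [ -2  -4  1  -4 ]
R3 ← R3 + 2·R1
  [ 1  2  0   1 ]
  [ 0  0  1  -2 ]
  [ 0  0  1  -2 ]
R3 ← R3 − R2
  [ 1  2  0   1 ]
  [ 0  0  1  -2 ]
  [ 0  0  0   0 ]

[[1, 2, 0, 1], [0, 0, 1, -2], [0, 0, 0, 0]]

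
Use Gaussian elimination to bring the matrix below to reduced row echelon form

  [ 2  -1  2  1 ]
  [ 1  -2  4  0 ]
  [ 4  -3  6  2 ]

Multiply r1 by 1/2.
  [ 1  -1/2  1  1/2 ]
  [ 1    -2  4    0 ]
  [ 4    -3  6    2 ]
Subtract r1 from r2.
  [ 1  -1/2  1   1/2 ]
  [ 0  -3/2  3  -1/2 ]
  [ 4    -3  6     2 ]
Subtract 4 times r1 from r3.
  [ 1  -1/2  1   1/2 ]
  [ 0  -3/2  3  -1/2 ]
  [ 0    -1  2     0 ]
Multiply r2 by -2/3.
  [ 1  -1/2   1  1/2 ]
  [ 0     1  -2  1/3 ]
  [ 0    -1   2    0 ]
Add r2 to r3.
  [ 1  -1/2   1  1/2 ]
  [ 0     1  -2  1/3 ]
  [ 0     0   0  1/3 ]
Multiply r3 by 3.
  [ 1  -1/2   1  1/2 ]
  [ 0     1  -2  1/3 ]
  [ 0     0   0    1 ]
Subtract 1/3 times r3 from r2.
  [ 1  -1/2   1  1/2 ]
  [ 0     1  -2    0 ]
  [ 0     0   0    1 ]
Subtract 1/2 times r3 from r1.
  [ 1  -1/2   1  0 ]
  [ 0     1  -2  0 ]
  [ 0     0   0  1 ]
Add 1/2 times r2 to r1.
  [ 1  0   0  0 ]
  [ 0  1  -2  0 ]
  [ 0  0   0  1 ]

[[1, 0, 0, 0], [0, 1, -2, 0], [0, 0, 0, 1]]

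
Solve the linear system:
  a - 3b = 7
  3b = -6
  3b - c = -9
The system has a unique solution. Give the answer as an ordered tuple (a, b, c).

(1, -2, 3)

Form the augmented matrix and row-reduce:
  [ 1  -3   0  |   7 ]
  [ 0   3   0  |  -6 ]
  [ 0   3  -1  |  -9 ]
Multiply R2 by 1/3.
  [ 1  -3   0  |   7 ]
  [ 0   1   0  |  -2 ]
  [ 0   3  -1  |  -9 ]
Subtract 3 times R2 from R3.
  [ 1  -3   0  |   7 ]
  [ 0   1   0  |  -2 ]
  [ 0   0  -1  |  -3 ]
Multiply R3 by -1.
  [ 1  -3  0  |   7 ]
  [ 0   1  0  |  -2 ]
  [ 0   0  1  |   3 ]
Add 3 times R2 to R1.
  [ 1  0  0  |   1 ]
  [ 0  1  0  |  -2 ]
  [ 0  0  1  |   3 ]
Reading off the last column: a = 1, b = -2, c = 3.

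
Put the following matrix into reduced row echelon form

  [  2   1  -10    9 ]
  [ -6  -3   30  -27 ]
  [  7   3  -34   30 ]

[[1, 0, -4, 3], [0, 1, -2, 3], [0, 0, 0, 0]]

Multiply r1 by 1/2.
  [  1  1/2   -5  9/2 ]
  [ -6   -3   30  -27 ]
  [  7    3  -34   30 ]
Add 6 times r1 to r2.
  [ 1  1/2   -5  9/2 ]
  [ 0    0    0    0 ]
  [ 7    3  -34   30 ]
Subtract 7 times r1 from r3.
  [ 1   1/2  -5   9/2 ]
  [ 0     0   0     0 ]
  [ 0  -1/2   1  -3/2 ]
Swap r2 and r3.
  [ 1   1/2  -5   9/2 ]
  [ 0  -1/2   1  -3/2 ]
  [ 0     0   0     0 ]
Multiply r2 by -2.
  [ 1  1/2  -5  9/2 ]
  [ 0    1  -2    3 ]
  [ 0    0   0    0 ]
Subtract 1/2 times r2 from r1.
  [ 1  0  -4  3 ]
  [ 0  1  -2  3 ]
  [ 0  0   0  0 ]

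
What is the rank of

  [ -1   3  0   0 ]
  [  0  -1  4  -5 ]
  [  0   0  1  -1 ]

Multiply ρ1 by -1.
  [ 1  -3  0   0 ]
  [ 0  -1  4  -5 ]
  [ 0   0  1  -1 ]
Multiply ρ2 by -1.
  [ 1  -3   0   0 ]
  [ 0   1  -4   5 ]
  [ 0   0   1  -1 ]
Add 4 times ρ3 to ρ2.
  [ 1  -3  0   0 ]
  [ 0   1  0   1 ]
  [ 0   0  1  -1 ]
Add 3 times ρ2 to ρ1.
  [ 1  0  0   3 ]
  [ 0  1  0   1 ]
  [ 0  0  1  -1 ]
The reduced form has 3 nonzero rows.

rank = 3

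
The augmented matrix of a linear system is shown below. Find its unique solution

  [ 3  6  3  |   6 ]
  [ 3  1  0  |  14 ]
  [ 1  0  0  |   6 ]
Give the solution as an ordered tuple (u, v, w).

(6, -4, 4)

R1 ← 1/3·R1
  [ 1  2  1  |   2 ]
  [ 3  1  0  |  14 ]
  [ 1  0  0  |   6 ]
R2 ← R2 − 3·R1
  [ 1   2   1  |  2 ]
  [ 0  -5  -3  |  8 ]
  [ 1   0   0  |  6 ]
R3 ← R3 − R1
  [ 1   2   1  |  2 ]
  [ 0  -5  -3  |  8 ]
  [ 0  -2  -1  |  4 ]
R2 ← -1/5·R2
  [ 1   2    1  |     2 ]
  [ 0   1  3/5  |  -8/5 ]
  [ 0  -2   -1  |     4 ]
R3 ← R3 + 2·R2
  [ 1  2    1  |     2 ]
  [ 0  1  3/5  |  -8/5 ]
  [ 0  0  1/5  |   4/5 ]
R3 ← 5·R3
  [ 1  2    1  |     2 ]
  [ 0  1  3/5  |  -8/5 ]
  [ 0  0    1  |     4 ]
R2 ← R2 − 3/5·R3
  [ 1  2  1  |   2 ]
  [ 0  1  0  |  -4 ]
  [ 0  0  1  |   4 ]
R1 ← R1 − R3
  [ 1  2  0  |  -2 ]
  [ 0  1  0  |  -4 ]
  [ 0  0  1  |   4 ]
R1 ← R1 − 2·R2
  [ 1  0  0  |   6 ]
  [ 0  1  0  |  -4 ]
  [ 0  0  1  |   4 ]
Reading off the last column: u = 6, v = -4, w = 4.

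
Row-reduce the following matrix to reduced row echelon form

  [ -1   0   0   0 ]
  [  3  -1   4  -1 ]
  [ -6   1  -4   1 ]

[[1, 0, 0, 0], [0, 1, -4, 1], [0, 0, 0, 0]]

R1 -> -1·R1
  [  1   0   0   0 ]
  [  3  -1   4  -1 ]
  [ -6   1  -4   1 ]
R2 -> R2 − 3·R1
  [  1   0   0   0 ]
  [  0  -1   4  -1 ]
  [ -6   1  -4   1 ]
R3 -> R3 + 6·R1
  [ 1   0   0   0 ]
  [ 0  -1   4  -1 ]
  [ 0   1  -4   1 ]
R2 -> -1·R2
  [ 1  0   0  0 ]
  [ 0  1  -4  1 ]
  [ 0  1  -4  1 ]
R3 -> R3 − R2
  [ 1  0   0  0 ]
  [ 0  1  -4  1 ]
  [ 0  0   0  0 ]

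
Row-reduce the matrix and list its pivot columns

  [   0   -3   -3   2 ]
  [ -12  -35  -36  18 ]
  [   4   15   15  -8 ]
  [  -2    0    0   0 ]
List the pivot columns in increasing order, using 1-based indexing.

r1 <-> r2
r1 := -1/12·r1
r3 := r3 − 4·r1
r4 := r4 + 2·r1
r2 := -1/3·r2
r3 := r3 − 10/3·r2
r4 := r4 − 35/6·r2
r3 := -3·r3
r4 := r4 − 1/6·r3
r3 := r3 + 2/3·r4
r2 := r2 + 2/3·r4
r1 := r1 + 3/2·r4
r2 := r2 − r3
r1 := r1 − 3·r3
r1 := r1 − 35/12·r2
Pivot columns are the columns containing a leading 1.

1, 2, 3, 4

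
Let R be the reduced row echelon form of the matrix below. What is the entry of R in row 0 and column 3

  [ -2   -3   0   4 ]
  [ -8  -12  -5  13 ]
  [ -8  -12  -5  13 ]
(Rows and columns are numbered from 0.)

-2

ρ1 ← -1/2·ρ1
ρ2 ← ρ2 + 8·ρ1
ρ3 ← ρ3 + 8·ρ1
ρ2 ← -1/5·ρ2
ρ3 ← ρ3 + 5·ρ2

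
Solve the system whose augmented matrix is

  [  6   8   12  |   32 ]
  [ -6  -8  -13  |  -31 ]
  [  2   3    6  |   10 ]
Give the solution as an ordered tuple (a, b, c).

ρ1 -> 1/6·ρ1
  [  1  4/3    2  |  16/3 ]
  [ -6   -8  -13  |   -31 ]
  [  2    3    6  |    10 ]
ρ2 -> ρ2 + 6·ρ1
  [ 1  4/3   2  |  16/3 ]
  [ 0    0  -1  |     1 ]
  [ 2    3   6  |    10 ]
ρ3 -> ρ3 − 2·ρ1
  [ 1  4/3   2  |  16/3 ]
  [ 0    0  -1  |     1 ]
  [ 0  1/3   2  |  -2/3 ]
ρ2 ↔ ρ3
  [ 1  4/3   2  |  16/3 ]
  [ 0  1/3   2  |  -2/3 ]
  [ 0    0  -1  |     1 ]
ρ2 -> 3·ρ2
  [ 1  4/3   2  |  16/3 ]
  [ 0    1   6  |    -2 ]
  [ 0    0  -1  |     1 ]
ρ3 -> -1·ρ3
  [ 1  4/3  2  |  16/3 ]
  [ 0    1  6  |    -2 ]
  [ 0    0  1  |    -1 ]
ρ2 -> ρ2 − 6·ρ3
  [ 1  4/3  2  |  16/3 ]
  [ 0    1  0  |     4 ]
  [ 0    0  1  |    -1 ]
ρ1 -> ρ1 − 2·ρ3
  [ 1  4/3  0  |  22/3 ]
  [ 0    1  0  |     4 ]
  [ 0    0  1  |    -1 ]
ρ1 -> ρ1 − 4/3·ρ2
  [ 1  0  0  |   2 ]
  [ 0  1  0  |   4 ]
  [ 0  0  1  |  -1 ]
Reading off the last column: a = 2, b = 4, c = -1.

(2, 4, -1)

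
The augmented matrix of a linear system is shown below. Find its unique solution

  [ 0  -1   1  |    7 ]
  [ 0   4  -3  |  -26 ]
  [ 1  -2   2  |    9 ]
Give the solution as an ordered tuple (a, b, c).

(-5, -5, 2)

r1 <=> r3
  [ 1  -2   2  |    9 ]
  [ 0   4  -3  |  -26 ]
  [ 0  -1   1  |    7 ]
r2 -> 1/4·r2
  [ 1  -2     2  |      9 ]
  [ 0   1  -3/4  |  -13/2 ]
  [ 0  -1     1  |      7 ]
r3 -> r3 + r2
  [ 1  -2     2  |      9 ]
  [ 0   1  -3/4  |  -13/2 ]
  [ 0   0   1/4  |    1/2 ]
r3 -> 4·r3
  [ 1  -2     2  |      9 ]
  [ 0   1  -3/4  |  -13/2 ]
  [ 0   0     1  |      2 ]
r2 -> r2 + 3/4·r3
  [ 1  -2  2  |   9 ]
  [ 0   1  0  |  -5 ]
  [ 0   0  1  |   2 ]
r1 -> r1 − 2·r3
  [ 1  -2  0  |   5 ]
  [ 0   1  0  |  -5 ]
  [ 0   0  1  |   2 ]
r1 -> r1 + 2·r2
  [ 1  0  0  |  -5 ]
  [ 0  1  0  |  -5 ]
  [ 0  0  1  |   2 ]
Reading off the last column: a = -5, b = -5, c = 2.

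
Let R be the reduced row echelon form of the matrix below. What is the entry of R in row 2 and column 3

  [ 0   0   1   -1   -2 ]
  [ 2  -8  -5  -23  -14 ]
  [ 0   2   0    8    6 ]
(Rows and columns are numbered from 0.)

ρ1 ↔ ρ2
  [ 2  -8  -5  -23  -14 ]
  [ 0   0   1   -1   -2 ]
  [ 0   2   0    8    6 ]
ρ1 → 1/2·ρ1
  [ 1  -4  -5/2  -23/2  -7 ]
  [ 0   0     1     -1  -2 ]
  [ 0   2     0      8   6 ]
ρ2 ↔ ρ3
  [ 1  -4  -5/2  -23/2  -7 ]
  [ 0   2     0      8   6 ]
  [ 0   0     1     -1  -2 ]
ρ2 → 1/2·ρ2
  [ 1  -4  -5/2  -23/2  -7 ]
  [ 0   1     0      4   3 ]
  [ 0   0     1     -1  -2 ]
ρ1 → ρ1 + 5/2·ρ3
  [ 1  -4  0  -14  -12 ]
  [ 0   1  0    4    3 ]
  [ 0   0  1   -1   -2 ]
ρ1 → ρ1 + 4·ρ2
  [ 1  0  0   2   0 ]
  [ 0  1  0   4   3 ]
  [ 0  0  1  -1  -2 ]

-1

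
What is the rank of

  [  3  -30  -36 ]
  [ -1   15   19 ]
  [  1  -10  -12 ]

rank = 2

R1 → 1/3·R1
R2 → R2 + R1
R3 → R3 − R1
R2 → 1/5·R2
R1 → R1 + 10·R2
The reduced form has 2 nonzero rows.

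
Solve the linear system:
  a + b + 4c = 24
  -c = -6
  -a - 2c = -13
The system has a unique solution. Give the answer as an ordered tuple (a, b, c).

(1, -1, 6)

Form the augmented matrix and row-reduce:
  [  1  1   4  |   24 ]
  [  0  0  -1  |   -6 ]
  [ -1  0  -2  |  -13 ]
r3 → r3 + r1
  [ 1  1   4  |  24 ]
  [ 0  0  -1  |  -6 ]
  [ 0  1   2  |  11 ]
r2 <-> r3
  [ 1  1   4  |  24 ]
  [ 0  1   2  |  11 ]
  [ 0  0  -1  |  -6 ]
r3 → -1·r3
  [ 1  1  4  |  24 ]
  [ 0  1  2  |  11 ]
  [ 0  0  1  |   6 ]
r2 → r2 − 2·r3
  [ 1  1  4  |  24 ]
  [ 0  1  0  |  -1 ]
  [ 0  0  1  |   6 ]
r1 → r1 − 4·r3
  [ 1  1  0  |   0 ]
  [ 0  1  0  |  -1 ]
  [ 0  0  1  |   6 ]
r1 → r1 − r2
  [ 1  0  0  |   1 ]
  [ 0  1  0  |  -1 ]
  [ 0  0  1  |   6 ]
Reading off the last column: a = 1, b = -1, c = 6.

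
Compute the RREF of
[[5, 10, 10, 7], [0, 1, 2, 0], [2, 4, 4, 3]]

r1 -> 1/5·r1
r3 -> r3 − 2·r1
r3 -> 5·r3
r1 -> r1 − 7/5·r3
r1 -> r1 − 2·r2

[[1, 0, -2, 0], [0, 1, 2, 0], [0, 0, 0, 1]]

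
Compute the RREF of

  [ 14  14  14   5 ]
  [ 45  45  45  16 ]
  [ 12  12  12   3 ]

R1 ← 1/14·R1
R2 ← R2 − 45·R1
R3 ← R3 − 12·R1
R2 ← -14·R2
R3 ← R3 + 9/7·R2
R1 ← R1 − 5/14·R2

[[1, 1, 1, 0], [0, 0, 0, 1], [0, 0, 0, 0]]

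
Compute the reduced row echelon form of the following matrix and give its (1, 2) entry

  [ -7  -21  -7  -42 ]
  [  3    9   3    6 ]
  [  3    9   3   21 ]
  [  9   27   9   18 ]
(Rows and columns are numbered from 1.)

ρ1 → -1/7·ρ1
  [ 1   3  1   6 ]
  [ 3   9  3   6 ]
  [ 3   9  3  21 ]
  [ 9  27  9  18 ]
ρ2 → ρ2 − 3·ρ1
  [ 1   3  1    6 ]
  [ 0   0  0  -12 ]
  [ 3   9  3   21 ]
  [ 9  27  9   18 ]
ρ3 → ρ3 − 3·ρ1
  [ 1   3  1    6 ]
  [ 0   0  0  -12 ]
  [ 0   0  0    3 ]
  [ 9  27  9   18 ]
ρ4 → ρ4 − 9·ρ1
  [ 1  3  1    6 ]
  [ 0  0  0  -12 ]
  [ 0  0  0    3 ]
  [ 0  0  0  -36 ]
ρ2 → -1/12·ρ2
  [ 1  3  1    6 ]
  [ 0  0  0    1 ]
  [ 0  0  0    3 ]
  [ 0  0  0  -36 ]
ρ3 → ρ3 − 3·ρ2
  [ 1  3  1    6 ]
  [ 0  0  0    1 ]
  [ 0  0  0    0 ]
  [ 0  0  0  -36 ]
ρ4 → ρ4 + 36·ρ2
  [ 1  3  1  6 ]
  [ 0  0  0  1 ]
  [ 0  0  0  0 ]
  [ 0  0  0  0 ]
ρ1 → ρ1 − 6·ρ2
  [ 1  3  1  0 ]
  [ 0  0  0  1 ]
  [ 0  0  0  0 ]
  [ 0  0  0  0 ]

3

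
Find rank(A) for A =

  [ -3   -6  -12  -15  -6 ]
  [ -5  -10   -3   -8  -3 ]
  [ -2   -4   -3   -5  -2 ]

r1 := -1/3·r1
  [  1    2   4   5   2 ]
  [ -5  -10  -3  -8  -3 ]
  [ -2   -4  -3  -5  -2 ]
r2 := r2 + 5·r1
  [  1   2   4   5   2 ]
  [  0   0  17  17   7 ]
  [ -2  -4  -3  -5  -2 ]
r3 := r3 + 2·r1
  [ 1  2   4   5  2 ]
  [ 0  0  17  17  7 ]
  [ 0  0   5   5  2 ]
r2 := 1/17·r2
  [ 1  2  4  5     2 ]
  [ 0  0  1  1  7/17 ]
  [ 0  0  5  5     2 ]
r3 := r3 − 5·r2
  [ 1  2  4  5      2 ]
  [ 0  0  1  1   7/17 ]
  [ 0  0  0  0  -1/17 ]
r3 := -17·r3
  [ 1  2  4  5     2 ]
  [ 0  0  1  1  7/17 ]
  [ 0  0  0  0     1 ]
r2 := r2 − 7/17·r3
  [ 1  2  4  5  2 ]
  [ 0  0  1  1  0 ]
  [ 0  0  0  0  1 ]
r1 := r1 − 2·r3
  [ 1  2  4  5  0 ]
  [ 0  0  1  1  0 ]
  [ 0  0  0  0  1 ]
r1 := r1 − 4·r2
  [ 1  2  0  1  0 ]
  [ 0  0  1  1  0 ]
  [ 0  0  0  0  1 ]
The reduced form has 3 nonzero rows.

rank = 3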